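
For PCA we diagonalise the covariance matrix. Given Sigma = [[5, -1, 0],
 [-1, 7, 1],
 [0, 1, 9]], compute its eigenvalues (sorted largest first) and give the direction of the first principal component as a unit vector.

Step 1 — characteristic polynomial p(λ) = det(λI - Sigma) = λ³ - tr·λ² + c_1·λ - det, where tr = trace, c_1 = sum of the principal 2×2 minors, det = det(Sigma):
  tr = 5 + 7 + 9 = 21,
  c_1 = (5·7 - (-1)²) + (5·9 - (0)²) + (7·9 - (1)²) = 34 + 45 + 62 = 141,
  det = 5·(7·9 - (1)²) - (-1)·((-1)·9 - (1)·(0)) + (0)·((-1)·(1) - 7·(0)) = 5·(62) - (-1)·(-9) + (0)·(-1) = 301.
  So p(λ) = λ³ - 21λ² + 141λ - 301.
Step 2 — look for an integer root (rational root theorem: any rational root is an integer divisor of 301). Testing λ = 7:
  p(7) = 343 - 1029 + 987 - 301 = 0  ✓
  Dividing out (λ - 7): p(λ) = (λ - 7)(λ² - 14λ + 43).
Step 3 — remaining eigenvalues from the quadratic λ² - 14λ + 43 = 0:
  Δ = 14² - 4·43 = 196 - 172 = 24,  λ = (14 ± √24)/2 = (14 ± 4.899)/2 ≈ 9.4495 or 4.5505.
  Sorted: λ_1 = 9.4495,  λ_2 = 7,  λ_3 = 4.5505  (check: sum = 21 = tr ✓).

Step 4 — unit eigenvector for λ_1 ≈ 9.4495: v spans the null space of (Sigma - λ_1 I), whose rows are
  r_1 = (-4.4495, -1, 0),  r_2 = (-1, -2.4495, 1),  r_3 = (0, 1, -0.4495).
  v is orthogonal to every row, so take v ∝ r_1 × r_2 = ((-1)·(1) - (0)·(-2.4495), (0)·(-1) - (-4.4495)·(1), (-4.4495)·(-2.4495) - (-1)·(-1)) ≈ (-1, 4.4495, 9.899).
  Rescale (multiply by -1 so the first nonzero entry is positive): u = (1, -4.4495, -9.899).
  ||u|| = √((1)² + (-4.4495)² + (-9.899)²) = √(118.7878) ≈ 10.899,  v_1 = u/||u|| ≈ (0.0918, -0.4082, -0.9082) (||v_1|| = 1).

λ_1 = 9.4495,  λ_2 = 7,  λ_3 = 4.5505;  v_1 ≈ (0.0918, -0.4082, -0.9082)


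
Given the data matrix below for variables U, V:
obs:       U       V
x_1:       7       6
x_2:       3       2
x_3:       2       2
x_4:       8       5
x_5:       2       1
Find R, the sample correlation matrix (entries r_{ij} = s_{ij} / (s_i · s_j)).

Step 1 — column means:
  mean(U) = (7 + 3 + 2 + 8 + 2) / 5 = 22/5 = 4.4
  mean(V) = (6 + 2 + 2 + 5 + 1) / 5 = 16/5 = 3.2

Step 2 — sample variances and covariances s[i,j] = (1/(n-1)) · Σ_k (x_{k,i} - mean_i) · (x_{k,j} - mean_j), with n-1 = 4:
  s[U,U] = ((2.6)·(2.6) + (-1.4)·(-1.4) + (-2.4)·(-2.4) + (3.6)·(3.6) + (-2.4)·(-2.4)) / 4 = 33.2/4 = 8.3
  s[U,V] = ((2.6)·(2.8) + (-1.4)·(-1.2) + (-2.4)·(-1.2) + (3.6)·(1.8) + (-2.4)·(-2.2)) / 4 = 23.6/4 = 5.9
  s[V,V] = ((2.8)·(2.8) + (-1.2)·(-1.2) + (-1.2)·(-1.2) + (1.8)·(1.8) + (-2.2)·(-2.2)) / 4 = 18.8/4 = 4.7
  Sample standard deviations s_i = √(s[i,i]):
  s(U) = √(8.3) = 2.881
  s(V) = √(4.7) = 2.1679

Step 3 — r_{ij} = s_{ij} / (s_i · s_j):
  r[U,U] = 1 (diagonal).
  r[U,V] = 5.9 / (2.881 · 2.1679) = 5.9 / 6.2458 = 0.9446
  r[V,V] = 1 (diagonal).

R is symmetric with unit diagonal. Assembling:

R = [[1, 0.9446],
 [0.9446, 1]]


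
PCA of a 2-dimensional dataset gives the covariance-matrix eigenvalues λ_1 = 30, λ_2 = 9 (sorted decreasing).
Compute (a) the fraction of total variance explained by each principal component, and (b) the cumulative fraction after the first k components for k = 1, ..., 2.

Step 1 — total variance = trace(Sigma) = Σ λ_i = 30 + 9 = 39.

Step 2 — fraction explained by component i = λ_i / Σ λ:
  PC1: 30/39 = 0.7692
  PC2: 9/39 = 0.2308

Step 3 — cumulative fraction after k components = (λ_1 + ... + λ_k) / Σ λ:
  k = 1: 30/39 = 0.7692
  k = 2: (30 + 9)/39 = 39/39 = 1

Summary (fraction, with percent):

explained: PC1 0.7692 (76.92%), PC2 0.2308 (23.08%);  cumulative: 0.7692, 1


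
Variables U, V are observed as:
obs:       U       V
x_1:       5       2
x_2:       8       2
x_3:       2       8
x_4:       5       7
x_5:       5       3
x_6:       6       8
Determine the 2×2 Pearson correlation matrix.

Step 1 — column means:
  mean(U) = (5 + 8 + 2 + 5 + 5 + 6) / 6 = 31/6 = 5.1667
  mean(V) = (2 + 2 + 8 + 7 + 3 + 8) / 6 = 30/6 = 5

Step 2 — sample variances and covariances s[i,j] = (1/(n-1)) · Σ_k (x_{k,i} - mean_i) · (x_{k,j} - mean_j), with n-1 = 5:
  s[U,U] = ((-0.1667)·(-0.1667) + (2.8333)·(2.8333) + (-3.1667)·(-3.1667) + (-0.1667)·(-0.1667) + (-0.1667)·(-0.1667) + (0.8333)·(0.8333)) / 5 = 18.8333/5 = 3.7667
  s[U,V] = ((-0.1667)·(-3) + (2.8333)·(-3) + (-3.1667)·(3) + (-0.1667)·(2) + (-0.1667)·(-2) + (0.8333)·(3)) / 5 = -15/5 = -3
  s[V,V] = ((-3)·(-3) + (-3)·(-3) + (3)·(3) + (2)·(2) + (-2)·(-2) + (3)·(3)) / 5 = 44/5 = 8.8
  Sample standard deviations s_i = √(s[i,i]):
  s(U) = √(3.7667) = 1.9408
  s(V) = √(8.8) = 2.9665

Step 3 — r_{ij} = s_{ij} / (s_i · s_j):
  r[U,U] = 1 (diagonal).
  r[U,V] = -3 / (1.9408 · 2.9665) = -3 / 5.7573 = -0.5211
  r[V,V] = 1 (diagonal).

R is symmetric with unit diagonal. Assembling:

R = [[1, -0.5211],
 [-0.5211, 1]]


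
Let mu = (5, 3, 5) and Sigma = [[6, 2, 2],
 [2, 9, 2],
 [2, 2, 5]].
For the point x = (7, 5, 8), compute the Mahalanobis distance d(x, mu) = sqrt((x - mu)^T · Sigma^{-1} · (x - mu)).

Step 1 — centre the observation: (x - mu) = (2, 2, 3).

Step 2 — invert Sigma (cofactor / det for 3×3, or solve directly):
  Sigma^{-1} = [[0.199, -0.0291, -0.068],
 [-0.0291, 0.1262, -0.0388],
 [-0.068, -0.0388, 0.2427]].

Step 3 — form the quadratic (x - mu)^T · Sigma^{-1} · (x - mu):
  Sigma^{-1} · (x - mu) = (0.1359, 0.0777, 0.5146).
  (x - mu)^T · [Sigma^{-1} · (x - mu)] = (2)·(0.1359) + (2)·(0.0777) + (3)·(0.5146) = 1.9709.

Step 4 — take square root: d = √(1.9709) ≈ 1.4039.

d(x, mu) = √(1.9709) ≈ 1.4039


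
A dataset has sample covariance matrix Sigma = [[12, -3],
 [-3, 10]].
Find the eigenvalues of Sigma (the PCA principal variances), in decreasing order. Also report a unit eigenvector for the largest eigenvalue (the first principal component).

Step 1 — characteristic polynomial of 2×2 Sigma:
  det(Sigma - λI) = λ² - trace · λ + det = 0.
  trace = 12 + 10 = 22, det = 12·10 - (-3)² = 111.
Step 2 — discriminant:
  Δ = trace² - 4·det = 484 - 444 = 40.
Step 3 — eigenvalues:
  λ = (trace ± √Δ)/2 = (22 ± 6.3246)/2,
  λ_1 = 14.1623,  λ_2 = 7.8377.

Step 4 — unit eigenvector for λ_1: solve (Sigma - λ_1 I)v = 0. First row:
  (12 - 14.1623)·v_x + (-3)·v_y = 0, i.e. (-2.1623)·v_x + (-3)·v_y = 0,
  so v ∝ (b, λ_1 - a) = (-3, 2.1623); multiply by -1 so the first entry is positive: u = (3, -2.1623).
  ||u|| = √((3)² + (-2.1623)²) = √(13.6754) ≈ 3.698,
  v_1 = u/||u|| ≈ (0.8112, -0.5847) (||v_1|| = 1).

λ_1 = 14.1623,  λ_2 = 7.8377;  v_1 ≈ (0.8112, -0.5847)


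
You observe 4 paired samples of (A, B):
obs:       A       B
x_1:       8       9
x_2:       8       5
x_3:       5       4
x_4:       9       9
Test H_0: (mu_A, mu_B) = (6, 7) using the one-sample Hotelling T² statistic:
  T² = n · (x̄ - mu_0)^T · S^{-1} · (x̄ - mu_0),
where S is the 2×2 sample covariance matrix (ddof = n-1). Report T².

Step 1 — sample mean vector:
  mean(A) = (8 + 8 + 5 + 9) / 4 = 30/4 = 7.5
  mean(B) = (9 + 5 + 4 + 9) / 4 = 27/4 = 6.75
  x̄ = (7.5, 6.75),  deviation x̄ - mu_0 = (7.5, 6.75) - (6, 7) = (1.5, -0.25).

Step 2 — sample covariance matrix, S[i,j] = (1/(n-1)) · Σ_k (x_{k,i} - mean_i) · (x_{k,j} - mean_j), divisor n-1 = 3:
  S[A,A] = ((0.5)·(0.5) + (0.5)·(0.5) + (-2.5)·(-2.5) + (1.5)·(1.5)) / 3 = 9/3 = 3
  S[A,B] = ((0.5)·(2.25) + (0.5)·(-1.75) + (-2.5)·(-2.75) + (1.5)·(2.25)) / 3 = 10.5/3 = 3.5
  S[B,B] = ((2.25)·(2.25) + (-1.75)·(-1.75) + (-2.75)·(-2.75) + (2.25)·(2.25)) / 3 = 20.75/3 = 6.9167
  S = [[3, 3.5],
 [3.5, 6.9167]].

Step 3 — invert S. det(S) = 3·6.9167 - (3.5)² = 8.5.
  S^{-1} = (1/det) · [[d, -b], [-b, a]] = [[0.8137, -0.4118],
 [-0.4118, 0.3529]].

Step 4 — quadratic form (x̄ - mu_0)^T · S^{-1} · (x̄ - mu_0):
  S^{-1} · (x̄ - mu_0) = (1.3235, -0.7059),
  (x̄ - mu_0)^T · [...] = (1.5)·(1.3235) + (-0.25)·(-0.7059) = 2.1618.

Step 5 — scale by n: T² = 4 · 2.1618 = 8.6471.

T² ≈ 8.6471


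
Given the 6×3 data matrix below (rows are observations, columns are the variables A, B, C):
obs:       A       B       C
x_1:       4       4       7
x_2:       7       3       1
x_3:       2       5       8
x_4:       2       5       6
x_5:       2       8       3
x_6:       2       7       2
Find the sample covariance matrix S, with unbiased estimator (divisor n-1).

Step 1 — column means:
  mean(A) = (4 + 7 + 2 + 2 + 2 + 2) / 6 = 19/6 = 3.1667
  mean(B) = (4 + 3 + 5 + 5 + 8 + 7) / 6 = 32/6 = 5.3333
  mean(C) = (7 + 1 + 8 + 6 + 3 + 2) / 6 = 27/6 = 4.5

Step 2 — sample covariance S[i,j] = (1/(n-1)) · Σ_k (x_{k,i} - mean_i) · (x_{k,j} - mean_j), with n-1 = 5.
  S[A,A] = ((0.8333)·(0.8333) + (3.8333)·(3.8333) + (-1.1667)·(-1.1667) + (-1.1667)·(-1.1667) + (-1.1667)·(-1.1667) + (-1.1667)·(-1.1667)) / 5 = 20.8333/5 = 4.1667
  S[A,B] = ((0.8333)·(-1.3333) + (3.8333)·(-2.3333) + (-1.1667)·(-0.3333) + (-1.1667)·(-0.3333) + (-1.1667)·(2.6667) + (-1.1667)·(1.6667)) / 5 = -14.3333/5 = -2.8667
  S[A,C] = ((0.8333)·(2.5) + (3.8333)·(-3.5) + (-1.1667)·(3.5) + (-1.1667)·(1.5) + (-1.1667)·(-1.5) + (-1.1667)·(-2.5)) / 5 = -12.5/5 = -2.5
  S[B,B] = ((-1.3333)·(-1.3333) + (-2.3333)·(-2.3333) + (-0.3333)·(-0.3333) + (-0.3333)·(-0.3333) + (2.6667)·(2.6667) + (1.6667)·(1.6667)) / 5 = 17.3333/5 = 3.4667
  S[B,C] = ((-1.3333)·(2.5) + (-2.3333)·(-3.5) + (-0.3333)·(3.5) + (-0.3333)·(1.5) + (2.6667)·(-1.5) + (1.6667)·(-2.5)) / 5 = -5/5 = -1
  S[C,C] = ((2.5)·(2.5) + (-3.5)·(-3.5) + (3.5)·(3.5) + (1.5)·(1.5) + (-1.5)·(-1.5) + (-2.5)·(-2.5)) / 5 = 41.5/5 = 8.3

S is symmetric (S[j,i] = S[i,j]). Assembling:

S = [[4.1667, -2.8667, -2.5],
 [-2.8667, 3.4667, -1],
 [-2.5, -1, 8.3]]


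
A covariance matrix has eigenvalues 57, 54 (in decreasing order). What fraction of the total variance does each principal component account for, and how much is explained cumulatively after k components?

Step 1 — total variance = trace(Sigma) = Σ λ_i = 57 + 54 = 111.

Step 2 — fraction explained by component i = λ_i / Σ λ:
  PC1: 57/111 = 0.5135
  PC2: 54/111 = 0.4865

Step 3 — cumulative fraction after k components = (λ_1 + ... + λ_k) / Σ λ:
  k = 1: 57/111 = 0.5135
  k = 2: (57 + 54)/111 = 111/111 = 1

Summary (fraction, with percent):

explained: PC1 0.5135 (51.35%), PC2 0.4865 (48.65%);  cumulative: 0.5135, 1


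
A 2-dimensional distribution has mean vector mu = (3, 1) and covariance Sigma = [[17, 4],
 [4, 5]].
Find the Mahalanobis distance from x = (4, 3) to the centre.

Step 1 — centre the observation: (x - mu) = (1, 2).

Step 2 — invert Sigma. det(Sigma) = 17·5 - (4)² = 69.
  Sigma^{-1} = (1/det) · [[d, -b], [-b, a]] = [[0.0725, -0.058],
 [-0.058, 0.2464]].

Step 3 — form the quadratic (x - mu)^T · Sigma^{-1} · (x - mu):
  Sigma^{-1} · (x - mu) = (-0.0435, 0.4348).
  (x - mu)^T · [Sigma^{-1} · (x - mu)] = (1)·(-0.0435) + (2)·(0.4348) = 0.8261.

Step 4 — take square root: d = √(0.8261) ≈ 0.9089.

d(x, mu) = √(0.8261) ≈ 0.9089


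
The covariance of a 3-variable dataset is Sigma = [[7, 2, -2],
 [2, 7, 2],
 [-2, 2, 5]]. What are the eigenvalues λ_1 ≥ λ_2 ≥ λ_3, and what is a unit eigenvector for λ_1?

Step 1 — characteristic polynomial p(λ) = det(λI - Sigma) = λ³ - tr·λ² + c_1·λ - det, where tr = trace, c_1 = sum of the principal 2×2 minors, det = det(Sigma):
  tr = 7 + 7 + 5 = 19,
  c_1 = (7·7 - (2)²) + (7·5 - (-2)²) + (7·5 - (2)²) = 45 + 31 + 31 = 107,
  det = 7·(7·5 - (2)²) - (2)·((2)·5 - (2)·(-2)) + (-2)·((2)·(2) - 7·(-2)) = 7·(31) - (2)·(14) + (-2)·(18) = 153.
  So p(λ) = λ³ - 19λ² + 107λ - 153.
Step 2 — look for an integer root (rational root theorem: any rational root is an integer divisor of 153). Testing λ = 9:
  p(9) = 729 - 1539 + 963 - 153 = 0  ✓
  Dividing out (λ - 9): p(λ) = (λ - 9)(λ² - 10λ + 17).
Step 3 — remaining eigenvalues from the quadratic λ² - 10λ + 17 = 0:
  Δ = 10² - 4·17 = 100 - 68 = 32,  λ = (10 ± √32)/2 = (10 ± 5.6569)/2 ≈ 7.8284 or 2.1716.
  Sorted: λ_1 = 9,  λ_2 = 7.8284,  λ_3 = 2.1716  (check: sum = 19 = tr ✓).

Step 4 — unit eigenvector for λ_1 = 9: v spans the null space of (Sigma - λ_1 I), whose rows are
  r_1 = (-2, 2, -2),  r_2 = (2, -2, 2),  r_3 = (-2, 2, -4).
  v is orthogonal to every row, so take v ∝ r_1 × r_3 = ((2)·(-4) - (-2)·(2), (-2)·(-2) - (-2)·(-4), (-2)·(2) - (2)·(-2)) = (-4, -4, 0).
  Rescale (divide by 4; multiply by -1 so the first nonzero entry is positive): u = (1, 1, 0).
  ||u|| = √((1)² + (1)² + (0)²) = √(2) ≈ 1.4142,  v_1 = u/||u|| ≈ (0.7071, 0.7071, 0) (||v_1|| = 1).

λ_1 = 9,  λ_2 = 7.8284,  λ_3 = 2.1716;  v_1 ≈ (0.7071, 0.7071, 0)


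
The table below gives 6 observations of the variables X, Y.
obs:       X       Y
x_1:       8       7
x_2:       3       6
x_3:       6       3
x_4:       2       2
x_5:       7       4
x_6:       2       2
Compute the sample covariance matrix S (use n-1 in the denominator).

Step 1 — column means:
  mean(X) = (8 + 3 + 6 + 2 + 7 + 2) / 6 = 28/6 = 4.6667
  mean(Y) = (7 + 6 + 3 + 2 + 4 + 2) / 6 = 24/6 = 4

Step 2 — sample covariance S[i,j] = (1/(n-1)) · Σ_k (x_{k,i} - mean_i) · (x_{k,j} - mean_j), with n-1 = 5.
  S[X,X] = ((3.3333)·(3.3333) + (-1.6667)·(-1.6667) + (1.3333)·(1.3333) + (-2.6667)·(-2.6667) + (2.3333)·(2.3333) + (-2.6667)·(-2.6667)) / 5 = 35.3333/5 = 7.0667
  S[X,Y] = ((3.3333)·(3) + (-1.6667)·(2) + (1.3333)·(-1) + (-2.6667)·(-2) + (2.3333)·(0) + (-2.6667)·(-2)) / 5 = 16/5 = 3.2
  S[Y,Y] = ((3)·(3) + (2)·(2) + (-1)·(-1) + (-2)·(-2) + (0)·(0) + (-2)·(-2)) / 5 = 22/5 = 4.4

S is symmetric (S[j,i] = S[i,j]). Assembling:

S = [[7.0667, 3.2],
 [3.2, 4.4]]


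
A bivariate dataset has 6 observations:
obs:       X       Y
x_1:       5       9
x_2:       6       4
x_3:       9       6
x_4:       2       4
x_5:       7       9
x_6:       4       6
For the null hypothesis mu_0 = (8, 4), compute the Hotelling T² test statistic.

Step 1 — sample mean vector:
  mean(X) = (5 + 6 + 9 + 2 + 7 + 4) / 6 = 33/6 = 5.5
  mean(Y) = (9 + 4 + 6 + 4 + 9 + 6) / 6 = 38/6 = 6.3333
  x̄ = (5.5, 6.3333),  deviation x̄ - mu_0 = (5.5, 6.3333) - (8, 4) = (-2.5, 2.3333).

Step 2 — sample covariance matrix, S[i,j] = (1/(n-1)) · Σ_k (x_{k,i} - mean_i) · (x_{k,j} - mean_j), divisor n-1 = 5:
  S[X,X] = ((-0.5)·(-0.5) + (0.5)·(0.5) + (3.5)·(3.5) + (-3.5)·(-3.5) + (1.5)·(1.5) + (-1.5)·(-1.5)) / 5 = 29.5/5 = 5.9
  S[X,Y] = ((-0.5)·(2.6667) + (0.5)·(-2.3333) + (3.5)·(-0.3333) + (-3.5)·(-2.3333) + (1.5)·(2.6667) + (-1.5)·(-0.3333)) / 5 = 9/5 = 1.8
  S[Y,Y] = ((2.6667)·(2.6667) + (-2.3333)·(-2.3333) + (-0.3333)·(-0.3333) + (-2.3333)·(-2.3333) + (2.6667)·(2.6667) + (-0.3333)·(-0.3333)) / 5 = 25.3333/5 = 5.0667
  S = [[5.9, 1.8],
 [1.8, 5.0667]].

Step 3 — invert S. det(S) = 5.9·5.0667 - (1.8)² = 26.6533.
  S^{-1} = (1/det) · [[d, -b], [-b, a]] = [[0.1901, -0.0675],
 [-0.0675, 0.2214]].

Step 4 — quadratic form (x̄ - mu_0)^T · S^{-1} · (x̄ - mu_0):
  S^{-1} · (x̄ - mu_0) = (-0.6328, 0.6853),
  (x̄ - mu_0)^T · [...] = (-2.5)·(-0.6328) + (2.3333)·(0.6853) = 3.1812.

Step 5 — scale by n: T² = 6 · 3.1812 = 19.087.

T² ≈ 19.087


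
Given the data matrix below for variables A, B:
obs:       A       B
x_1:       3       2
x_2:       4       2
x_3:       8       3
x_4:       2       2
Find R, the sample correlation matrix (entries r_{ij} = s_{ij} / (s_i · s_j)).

Step 1 — column means:
  mean(A) = (3 + 4 + 8 + 2) / 4 = 17/4 = 4.25
  mean(B) = (2 + 2 + 3 + 2) / 4 = 9/4 = 2.25

Step 2 — sample variances and covariances s[i,j] = (1/(n-1)) · Σ_k (x_{k,i} - mean_i) · (x_{k,j} - mean_j), with n-1 = 3:
  s[A,A] = ((-1.25)·(-1.25) + (-0.25)·(-0.25) + (3.75)·(3.75) + (-2.25)·(-2.25)) / 3 = 20.75/3 = 6.9167
  s[A,B] = ((-1.25)·(-0.25) + (-0.25)·(-0.25) + (3.75)·(0.75) + (-2.25)·(-0.25)) / 3 = 3.75/3 = 1.25
  s[B,B] = ((-0.25)·(-0.25) + (-0.25)·(-0.25) + (0.75)·(0.75) + (-0.25)·(-0.25)) / 3 = 0.75/3 = 0.25
  Sample standard deviations s_i = √(s[i,i]):
  s(A) = √(6.9167) = 2.63
  s(B) = √(0.25) = 0.5

Step 3 — r_{ij} = s_{ij} / (s_i · s_j):
  r[A,A] = 1 (diagonal).
  r[A,B] = 1.25 / (2.63 · 0.5) = 1.25 / 1.315 = 0.9506
  r[B,B] = 1 (diagonal).

R is symmetric with unit diagonal. Assembling:

R = [[1, 0.9506],
 [0.9506, 1]]


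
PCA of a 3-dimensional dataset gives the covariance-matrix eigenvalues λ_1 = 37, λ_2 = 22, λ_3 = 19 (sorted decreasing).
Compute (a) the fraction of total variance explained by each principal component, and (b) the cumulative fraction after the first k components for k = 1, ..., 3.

Step 1 — total variance = trace(Sigma) = Σ λ_i = 37 + 22 + 19 = 78.

Step 2 — fraction explained by component i = λ_i / Σ λ:
  PC1: 37/78 = 0.4744
  PC2: 22/78 = 0.2821
  PC3: 19/78 = 0.2436

Step 3 — cumulative fraction after k components = (λ_1 + ... + λ_k) / Σ λ:
  k = 1: 37/78 = 0.4744
  k = 2: (37 + 22)/78 = 59/78 = 0.7564
  k = 3: (37 + 22 + 19)/78 = 78/78 = 1

Summary (fraction, with percent):

explained: PC1 0.4744 (47.44%), PC2 0.2821 (28.21%), PC3 0.2436 (24.36%);  cumulative: 0.4744, 0.7564, 1


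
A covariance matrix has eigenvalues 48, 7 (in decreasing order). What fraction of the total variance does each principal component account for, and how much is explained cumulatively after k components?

Step 1 — total variance = trace(Sigma) = Σ λ_i = 48 + 7 = 55.

Step 2 — fraction explained by component i = λ_i / Σ λ:
  PC1: 48/55 = 0.8727
  PC2: 7/55 = 0.1273

Step 3 — cumulative fraction after k components = (λ_1 + ... + λ_k) / Σ λ:
  k = 1: 48/55 = 0.8727
  k = 2: (48 + 7)/55 = 55/55 = 1

Summary (fraction, with percent):

explained: PC1 0.8727 (87.27%), PC2 0.1273 (12.73%);  cumulative: 0.8727, 1


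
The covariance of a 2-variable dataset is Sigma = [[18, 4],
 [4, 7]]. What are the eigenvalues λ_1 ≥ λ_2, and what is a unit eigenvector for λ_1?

Step 1 — characteristic polynomial of 2×2 Sigma:
  det(Sigma - λI) = λ² - trace · λ + det = 0.
  trace = 18 + 7 = 25, det = 18·7 - (4)² = 110.
Step 2 — discriminant:
  Δ = trace² - 4·det = 625 - 440 = 185.
Step 3 — eigenvalues:
  λ = (trace ± √Δ)/2 = (25 ± 13.6015)/2,
  λ_1 = 19.3007,  λ_2 = 5.6993.

Step 4 — unit eigenvector for λ_1: solve (Sigma - λ_1 I)v = 0. First row:
  (18 - 19.3007)·v_x + (4)·v_y = 0, i.e. (-1.3007)·v_x + (4)·v_y = 0,
  so v ∝ (b, λ_1 - a) = (4, 1.3007) = u.
  ||u|| = √((4)² + (1.3007)²) = √(17.6919) ≈ 4.2062,
  v_1 = u/||u|| ≈ (0.951, 0.3092) (||v_1|| = 1).

λ_1 = 19.3007,  λ_2 = 5.6993;  v_1 ≈ (0.951, 0.3092)


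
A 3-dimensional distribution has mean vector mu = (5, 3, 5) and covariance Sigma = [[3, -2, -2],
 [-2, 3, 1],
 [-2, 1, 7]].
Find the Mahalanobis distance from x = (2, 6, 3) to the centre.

Step 1 — centre the observation: (x - mu) = (-3, 3, -2).

Step 2 — invert Sigma (cofactor / det for 3×3, or solve directly):
  Sigma^{-1} = [[0.7143, 0.4286, 0.1429],
 [0.4286, 0.6071, 0.0357],
 [0.1429, 0.0357, 0.1786]].

Step 3 — form the quadratic (x - mu)^T · Sigma^{-1} · (x - mu):
  Sigma^{-1} · (x - mu) = (-1.1429, 0.4643, -0.6786).
  (x - mu)^T · [Sigma^{-1} · (x - mu)] = (-3)·(-1.1429) + (3)·(0.4643) + (-2)·(-0.6786) = 6.1786.

Step 4 — take square root: d = √(6.1786) ≈ 2.4857.

d(x, mu) = √(6.1786) ≈ 2.4857


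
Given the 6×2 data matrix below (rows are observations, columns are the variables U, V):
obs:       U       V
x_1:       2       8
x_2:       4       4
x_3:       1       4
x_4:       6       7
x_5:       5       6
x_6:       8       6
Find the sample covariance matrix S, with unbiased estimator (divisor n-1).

Step 1 — column means:
  mean(U) = (2 + 4 + 1 + 6 + 5 + 8) / 6 = 26/6 = 4.3333
  mean(V) = (8 + 4 + 4 + 7 + 6 + 6) / 6 = 35/6 = 5.8333

Step 2 — sample covariance S[i,j] = (1/(n-1)) · Σ_k (x_{k,i} - mean_i) · (x_{k,j} - mean_j), with n-1 = 5.
  S[U,U] = ((-2.3333)·(-2.3333) + (-0.3333)·(-0.3333) + (-3.3333)·(-3.3333) + (1.6667)·(1.6667) + (0.6667)·(0.6667) + (3.6667)·(3.6667)) / 5 = 33.3333/5 = 6.6667
  S[U,V] = ((-2.3333)·(2.1667) + (-0.3333)·(-1.8333) + (-3.3333)·(-1.8333) + (1.6667)·(1.1667) + (0.6667)·(0.1667) + (3.6667)·(0.1667)) / 5 = 4.3333/5 = 0.8667
  S[V,V] = ((2.1667)·(2.1667) + (-1.8333)·(-1.8333) + (-1.8333)·(-1.8333) + (1.1667)·(1.1667) + (0.1667)·(0.1667) + (0.1667)·(0.1667)) / 5 = 12.8333/5 = 2.5667

S is symmetric (S[j,i] = S[i,j]). Assembling:

S = [[6.6667, 0.8667],
 [0.8667, 2.5667]]


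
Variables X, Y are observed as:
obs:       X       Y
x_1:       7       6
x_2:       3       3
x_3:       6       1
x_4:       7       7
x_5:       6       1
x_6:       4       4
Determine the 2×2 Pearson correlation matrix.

Step 1 — column means:
  mean(X) = (7 + 3 + 6 + 7 + 6 + 4) / 6 = 33/6 = 5.5
  mean(Y) = (6 + 3 + 1 + 7 + 1 + 4) / 6 = 22/6 = 3.6667

Step 2 — sample variances and covariances s[i,j] = (1/(n-1)) · Σ_k (x_{k,i} - mean_i) · (x_{k,j} - mean_j), with n-1 = 5:
  s[X,X] = ((1.5)·(1.5) + (-2.5)·(-2.5) + (0.5)·(0.5) + (1.5)·(1.5) + (0.5)·(0.5) + (-1.5)·(-1.5)) / 5 = 13.5/5 = 2.7
  s[X,Y] = ((1.5)·(2.3333) + (-2.5)·(-0.6667) + (0.5)·(-2.6667) + (1.5)·(3.3333) + (0.5)·(-2.6667) + (-1.5)·(0.3333)) / 5 = 7/5 = 1.4
  s[Y,Y] = ((2.3333)·(2.3333) + (-0.6667)·(-0.6667) + (-2.6667)·(-2.6667) + (3.3333)·(3.3333) + (-2.6667)·(-2.6667) + (0.3333)·(0.3333)) / 5 = 31.3333/5 = 6.2667
  Sample standard deviations s_i = √(s[i,i]):
  s(X) = √(2.7) = 1.6432
  s(Y) = √(6.2667) = 2.5033

Step 3 — r_{ij} = s_{ij} / (s_i · s_j):
  r[X,X] = 1 (diagonal).
  r[X,Y] = 1.4 / (1.6432 · 2.5033) = 1.4 / 4.1134 = 0.3404
  r[Y,Y] = 1 (diagonal).

R is symmetric with unit diagonal. Assembling:

R = [[1, 0.3404],
 [0.3404, 1]]


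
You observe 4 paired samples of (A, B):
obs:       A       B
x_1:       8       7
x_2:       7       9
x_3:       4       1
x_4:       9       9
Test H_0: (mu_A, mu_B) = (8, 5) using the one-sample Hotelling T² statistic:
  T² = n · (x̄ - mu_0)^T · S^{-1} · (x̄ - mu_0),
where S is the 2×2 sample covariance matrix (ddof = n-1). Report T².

Step 1 — sample mean vector:
  mean(A) = (8 + 7 + 4 + 9) / 4 = 28/4 = 7
  mean(B) = (7 + 9 + 1 + 9) / 4 = 26/4 = 6.5
  x̄ = (7, 6.5),  deviation x̄ - mu_0 = (7, 6.5) - (8, 5) = (-1, 1.5).

Step 2 — sample covariance matrix, S[i,j] = (1/(n-1)) · Σ_k (x_{k,i} - mean_i) · (x_{k,j} - mean_j), divisor n-1 = 3:
  S[A,A] = ((1)·(1) + (0)·(0) + (-3)·(-3) + (2)·(2)) / 3 = 14/3 = 4.6667
  S[A,B] = ((1)·(0.5) + (0)·(2.5) + (-3)·(-5.5) + (2)·(2.5)) / 3 = 22/3 = 7.3333
  S[B,B] = ((0.5)·(0.5) + (2.5)·(2.5) + (-5.5)·(-5.5) + (2.5)·(2.5)) / 3 = 43/3 = 14.3333
  S = [[4.6667, 7.3333],
 [7.3333, 14.3333]].

Step 3 — invert S. det(S) = 4.6667·14.3333 - (7.3333)² = 13.1111.
  S^{-1} = (1/det) · [[d, -b], [-b, a]] = [[1.0932, -0.5593],
 [-0.5593, 0.3559]].

Step 4 — quadratic form (x̄ - mu_0)^T · S^{-1} · (x̄ - mu_0):
  S^{-1} · (x̄ - mu_0) = (-1.9322, 1.0932),
  (x̄ - mu_0)^T · [...] = (-1)·(-1.9322) + (1.5)·(1.0932) = 3.572.

Step 5 — scale by n: T² = 4 · 3.572 = 14.2881.

T² ≈ 14.2881


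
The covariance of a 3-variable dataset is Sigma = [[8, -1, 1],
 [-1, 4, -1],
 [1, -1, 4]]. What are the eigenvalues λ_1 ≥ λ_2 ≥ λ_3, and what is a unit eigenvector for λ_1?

Step 1 — characteristic polynomial p(λ) = det(λI - Sigma) = λ³ - tr·λ² + c_1·λ - det, where tr = trace, c_1 = sum of the principal 2×2 minors, det = det(Sigma):
  tr = 8 + 4 + 4 = 16,
  c_1 = (8·4 - (-1)²) + (8·4 - (1)²) + (4·4 - (-1)²) = 31 + 31 + 15 = 77,
  det = 8·(4·4 - (-1)²) - (-1)·((-1)·4 - (-1)·(1)) + (1)·((-1)·(-1) - 4·(1)) = 8·(15) - (-1)·(-3) + (1)·(-3) = 114.
  So p(λ) = λ³ - 16λ² + 77λ - 114.
Step 2 — look for an integer root (rational root theorem: any rational root is an integer divisor of 114). Testing λ = 3:
  p(3) = 27 - 144 + 231 - 114 = 0  ✓
  Dividing out (λ - 3): p(λ) = (λ - 3)(λ² - 13λ + 38).
Step 3 — remaining eigenvalues from the quadratic λ² - 13λ + 38 = 0:
  Δ = 13² - 4·38 = 169 - 152 = 17,  λ = (13 ± √17)/2 = (13 ± 4.1231)/2 ≈ 8.5616 or 4.4384.
  Sorted: λ_1 = 8.5616,  λ_2 = 4.4384,  λ_3 = 3  (check: sum = 16 = tr ✓).

Step 4 — unit eigenvector for λ_1 ≈ 8.5616: v spans the null space of (Sigma - λ_1 I), whose rows are
  r_1 = (-0.5616, -1, 1),  r_2 = (-1, -4.5616, -1),  r_3 = (1, -1, -4.5616).
  v is orthogonal to every row, so take v ∝ r_1 × r_2 = ((-1)·(-1) - (1)·(-4.5616), (1)·(-1) - (-0.5616)·(-1), (-0.5616)·(-4.5616) - (-1)·(-1)) ≈ (5.5616, -1.5616, 1.5616).
  Let u = (5.5616, -1.5616, 1.5616).
  ||u|| = √((5.5616)² + (-1.5616)² + (1.5616)²) = √(35.8078) ≈ 5.984,  v_1 = u/||u|| ≈ (0.9294, -0.261, 0.261) (||v_1|| = 1).

λ_1 = 8.5616,  λ_2 = 4.4384,  λ_3 = 3;  v_1 ≈ (0.9294, -0.261, 0.261)


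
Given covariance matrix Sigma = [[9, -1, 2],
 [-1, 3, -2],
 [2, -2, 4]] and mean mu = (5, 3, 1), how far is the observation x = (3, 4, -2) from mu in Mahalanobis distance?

Step 1 — centre the observation: (x - mu) = (-2, 1, -3).

Step 2 — invert Sigma (cofactor / det for 3×3, or solve directly):
  Sigma^{-1} = [[0.125, 0, -0.0625],
 [0, 0.5, 0.25],
 [-0.0625, 0.25, 0.4062]].

Step 3 — form the quadratic (x - mu)^T · Sigma^{-1} · (x - mu):
  Sigma^{-1} · (x - mu) = (-0.0625, -0.25, -0.8438).
  (x - mu)^T · [Sigma^{-1} · (x - mu)] = (-2)·(-0.0625) + (1)·(-0.25) + (-3)·(-0.8438) = 2.4062.

Step 4 — take square root: d = √(2.4062) ≈ 1.5512.

d(x, mu) = √(2.4062) ≈ 1.5512


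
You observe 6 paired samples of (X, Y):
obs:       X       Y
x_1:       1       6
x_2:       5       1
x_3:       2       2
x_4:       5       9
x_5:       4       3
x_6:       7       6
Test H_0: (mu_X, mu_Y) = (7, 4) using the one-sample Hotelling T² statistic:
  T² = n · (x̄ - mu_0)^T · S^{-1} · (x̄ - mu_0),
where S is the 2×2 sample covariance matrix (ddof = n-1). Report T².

Step 1 — sample mean vector:
  mean(X) = (1 + 5 + 2 + 5 + 4 + 7) / 6 = 24/6 = 4
  mean(Y) = (6 + 1 + 2 + 9 + 3 + 6) / 6 = 27/6 = 4.5
  x̄ = (4, 4.5),  deviation x̄ - mu_0 = (4, 4.5) - (7, 4) = (-3, 0.5).

Step 2 — sample covariance matrix, S[i,j] = (1/(n-1)) · Σ_k (x_{k,i} - mean_i) · (x_{k,j} - mean_j), divisor n-1 = 5:
  S[X,X] = ((-3)·(-3) + (1)·(1) + (-2)·(-2) + (1)·(1) + (0)·(0) + (3)·(3)) / 5 = 24/5 = 4.8
  S[X,Y] = ((-3)·(1.5) + (1)·(-3.5) + (-2)·(-2.5) + (1)·(4.5) + (0)·(-1.5) + (3)·(1.5)) / 5 = 6/5 = 1.2
  S[Y,Y] = ((1.5)·(1.5) + (-3.5)·(-3.5) + (-2.5)·(-2.5) + (4.5)·(4.5) + (-1.5)·(-1.5) + (1.5)·(1.5)) / 5 = 45.5/5 = 9.1
  S = [[4.8, 1.2],
 [1.2, 9.1]].

Step 3 — invert S. det(S) = 4.8·9.1 - (1.2)² = 42.24.
  S^{-1} = (1/det) · [[d, -b], [-b, a]] = [[0.2154, -0.0284],
 [-0.0284, 0.1136]].

Step 4 — quadratic form (x̄ - mu_0)^T · S^{-1} · (x̄ - mu_0):
  S^{-1} · (x̄ - mu_0) = (-0.6605, 0.142),
  (x̄ - mu_0)^T · [...] = (-3)·(-0.6605) + (0.5)·(0.142) = 2.0526.

Step 5 — scale by n: T² = 6 · 2.0526 = 12.3153.

T² ≈ 12.3153


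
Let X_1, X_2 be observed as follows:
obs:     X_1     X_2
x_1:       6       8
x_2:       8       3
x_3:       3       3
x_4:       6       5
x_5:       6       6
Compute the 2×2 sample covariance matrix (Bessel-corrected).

Step 1 — column means:
  mean(X_1) = (6 + 8 + 3 + 6 + 6) / 5 = 29/5 = 5.8
  mean(X_2) = (8 + 3 + 3 + 5 + 6) / 5 = 25/5 = 5

Step 2 — sample covariance S[i,j] = (1/(n-1)) · Σ_k (x_{k,i} - mean_i) · (x_{k,j} - mean_j), with n-1 = 4.
  S[X_1,X_1] = ((0.2)·(0.2) + (2.2)·(2.2) + (-2.8)·(-2.8) + (0.2)·(0.2) + (0.2)·(0.2)) / 4 = 12.8/4 = 3.2
  S[X_1,X_2] = ((0.2)·(3) + (2.2)·(-2) + (-2.8)·(-2) + (0.2)·(0) + (0.2)·(1)) / 4 = 2/4 = 0.5
  S[X_2,X_2] = ((3)·(3) + (-2)·(-2) + (-2)·(-2) + (0)·(0) + (1)·(1)) / 4 = 18/4 = 4.5

S is symmetric (S[j,i] = S[i,j]). Assembling:

S = [[3.2, 0.5],
 [0.5, 4.5]]


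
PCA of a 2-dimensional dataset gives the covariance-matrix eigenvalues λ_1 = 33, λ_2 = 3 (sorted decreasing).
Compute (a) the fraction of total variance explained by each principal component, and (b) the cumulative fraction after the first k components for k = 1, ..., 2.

Step 1 — total variance = trace(Sigma) = Σ λ_i = 33 + 3 = 36.

Step 2 — fraction explained by component i = λ_i / Σ λ:
  PC1: 33/36 = 0.9167
  PC2: 3/36 = 0.0833

Step 3 — cumulative fraction after k components = (λ_1 + ... + λ_k) / Σ λ:
  k = 1: 33/36 = 0.9167
  k = 2: (33 + 3)/36 = 36/36 = 1

Summary (fraction, with percent):

explained: PC1 0.9167 (91.67%), PC2 0.0833 (8.33%);  cumulative: 0.9167, 1


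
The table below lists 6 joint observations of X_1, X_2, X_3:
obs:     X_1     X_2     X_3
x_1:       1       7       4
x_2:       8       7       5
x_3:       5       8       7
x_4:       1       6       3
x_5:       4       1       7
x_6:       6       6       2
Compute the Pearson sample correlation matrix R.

Step 1 — column means:
  mean(X_1) = (1 + 8 + 5 + 1 + 4 + 6) / 6 = 25/6 = 4.1667
  mean(X_2) = (7 + 7 + 8 + 6 + 1 + 6) / 6 = 35/6 = 5.8333
  mean(X_3) = (4 + 5 + 7 + 3 + 7 + 2) / 6 = 28/6 = 4.6667

Step 2 — sample variances and covariances s[i,j] = (1/(n-1)) · Σ_k (x_{k,i} - mean_i) · (x_{k,j} - mean_j), with n-1 = 5:
  s[X_1,X_1] = ((-3.1667)·(-3.1667) + (3.8333)·(3.8333) + (0.8333)·(0.8333) + (-3.1667)·(-3.1667) + (-0.1667)·(-0.1667) + (1.8333)·(1.8333)) / 5 = 38.8333/5 = 7.7667
  s[X_1,X_2] = ((-3.1667)·(1.1667) + (3.8333)·(1.1667) + (0.8333)·(2.1667) + (-3.1667)·(0.1667) + (-0.1667)·(-4.8333) + (1.8333)·(0.1667)) / 5 = 3.1667/5 = 0.6333
  s[X_1,X_3] = ((-3.1667)·(-0.6667) + (3.8333)·(0.3333) + (0.8333)·(2.3333) + (-3.1667)·(-1.6667) + (-0.1667)·(2.3333) + (1.8333)·(-2.6667)) / 5 = 5.3333/5 = 1.0667
  s[X_2,X_2] = ((1.1667)·(1.1667) + (1.1667)·(1.1667) + (2.1667)·(2.1667) + (0.1667)·(0.1667) + (-4.8333)·(-4.8333) + (0.1667)·(0.1667)) / 5 = 30.8333/5 = 6.1667
  s[X_2,X_3] = ((1.1667)·(-0.6667) + (1.1667)·(0.3333) + (2.1667)·(2.3333) + (0.1667)·(-1.6667) + (-4.8333)·(2.3333) + (0.1667)·(-2.6667)) / 5 = -7.3333/5 = -1.4667
  s[X_3,X_3] = ((-0.6667)·(-0.6667) + (0.3333)·(0.3333) + (2.3333)·(2.3333) + (-1.6667)·(-1.6667) + (2.3333)·(2.3333) + (-2.6667)·(-2.6667)) / 5 = 21.3333/5 = 4.2667
  Sample standard deviations s_i = √(s[i,i]):
  s(X_1) = √(7.7667) = 2.7869
  s(X_2) = √(6.1667) = 2.4833
  s(X_3) = √(4.2667) = 2.0656

Step 3 — r_{ij} = s_{ij} / (s_i · s_j):
  r[X_1,X_1] = 1 (diagonal).
  r[X_1,X_2] = 0.6333 / (2.7869 · 2.4833) = 0.6333 / 6.9206 = 0.0915
  r[X_1,X_3] = 1.0667 / (2.7869 · 2.0656) = 1.0667 / 5.7565 = 0.1853
  r[X_2,X_2] = 1 (diagonal).
  r[X_2,X_3] = -1.4667 / (2.4833 · 2.0656) = -1.4667 / 5.1294 = -0.2859
  r[X_3,X_3] = 1 (diagonal).

R is symmetric with unit diagonal. Assembling:

R = [[1, 0.0915, 0.1853],
 [0.0915, 1, -0.2859],
 [0.1853, -0.2859, 1]]


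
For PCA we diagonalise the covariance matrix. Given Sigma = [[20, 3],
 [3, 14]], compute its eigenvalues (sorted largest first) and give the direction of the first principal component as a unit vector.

Step 1 — characteristic polynomial of 2×2 Sigma:
  det(Sigma - λI) = λ² - trace · λ + det = 0.
  trace = 20 + 14 = 34, det = 20·14 - (3)² = 271.
Step 2 — discriminant:
  Δ = trace² - 4·det = 1156 - 1084 = 72.
Step 3 — eigenvalues:
  λ = (trace ± √Δ)/2 = (34 ± 8.4853)/2,
  λ_1 = 21.2426,  λ_2 = 12.7574.

Step 4 — unit eigenvector for λ_1: solve (Sigma - λ_1 I)v = 0. First row:
  (20 - 21.2426)·v_x + (3)·v_y = 0, i.e. (-1.2426)·v_x + (3)·v_y = 0,
  so v ∝ (b, λ_1 - a) = (3, 1.2426) = u.
  ||u|| = √((3)² + (1.2426)²) = √(10.5442) ≈ 3.2472,
  v_1 = u/||u|| ≈ (0.9239, 0.3827) (||v_1|| = 1).

λ_1 = 21.2426,  λ_2 = 12.7574;  v_1 ≈ (0.9239, 0.3827)


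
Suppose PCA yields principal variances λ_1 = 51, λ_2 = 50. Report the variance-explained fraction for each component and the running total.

Step 1 — total variance = trace(Sigma) = Σ λ_i = 51 + 50 = 101.

Step 2 — fraction explained by component i = λ_i / Σ λ:
  PC1: 51/101 = 0.505
  PC2: 50/101 = 0.495

Step 3 — cumulative fraction after k components = (λ_1 + ... + λ_k) / Σ λ:
  k = 1: 51/101 = 0.505
  k = 2: (51 + 50)/101 = 101/101 = 1

Summary (fraction, with percent):

explained: PC1 0.505 (50.5%), PC2 0.495 (49.5%);  cumulative: 0.505, 1


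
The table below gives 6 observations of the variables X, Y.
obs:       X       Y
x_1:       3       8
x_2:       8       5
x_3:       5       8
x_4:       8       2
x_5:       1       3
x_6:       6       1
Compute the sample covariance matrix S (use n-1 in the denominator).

Step 1 — column means:
  mean(X) = (3 + 8 + 5 + 8 + 1 + 6) / 6 = 31/6 = 5.1667
  mean(Y) = (8 + 5 + 8 + 2 + 3 + 1) / 6 = 27/6 = 4.5

Step 2 — sample covariance S[i,j] = (1/(n-1)) · Σ_k (x_{k,i} - mean_i) · (x_{k,j} - mean_j), with n-1 = 5.
  S[X,X] = ((-2.1667)·(-2.1667) + (2.8333)·(2.8333) + (-0.1667)·(-0.1667) + (2.8333)·(2.8333) + (-4.1667)·(-4.1667) + (0.8333)·(0.8333)) / 5 = 38.8333/5 = 7.7667
  S[X,Y] = ((-2.1667)·(3.5) + (2.8333)·(0.5) + (-0.1667)·(3.5) + (2.8333)·(-2.5) + (-4.1667)·(-1.5) + (0.8333)·(-3.5)) / 5 = -10.5/5 = -2.1
  S[Y,Y] = ((3.5)·(3.5) + (0.5)·(0.5) + (3.5)·(3.5) + (-2.5)·(-2.5) + (-1.5)·(-1.5) + (-3.5)·(-3.5)) / 5 = 45.5/5 = 9.1

S is symmetric (S[j,i] = S[i,j]). Assembling:

S = [[7.7667, -2.1],
 [-2.1, 9.1]]


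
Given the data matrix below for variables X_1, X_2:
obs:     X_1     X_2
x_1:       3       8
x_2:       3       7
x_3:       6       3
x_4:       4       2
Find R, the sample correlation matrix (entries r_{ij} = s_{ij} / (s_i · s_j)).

Step 1 — column means:
  mean(X_1) = (3 + 3 + 6 + 4) / 4 = 16/4 = 4
  mean(X_2) = (8 + 7 + 3 + 2) / 4 = 20/4 = 5

Step 2 — sample variances and covariances s[i,j] = (1/(n-1)) · Σ_k (x_{k,i} - mean_i) · (x_{k,j} - mean_j), with n-1 = 3:
  s[X_1,X_1] = ((-1)·(-1) + (-1)·(-1) + (2)·(2) + (0)·(0)) / 3 = 6/3 = 2
  s[X_1,X_2] = ((-1)·(3) + (-1)·(2) + (2)·(-2) + (0)·(-3)) / 3 = -9/3 = -3
  s[X_2,X_2] = ((3)·(3) + (2)·(2) + (-2)·(-2) + (-3)·(-3)) / 3 = 26/3 = 8.6667
  Sample standard deviations s_i = √(s[i,i]):
  s(X_1) = √(2) = 1.4142
  s(X_2) = √(8.6667) = 2.9439

Step 3 — r_{ij} = s_{ij} / (s_i · s_j):
  r[X_1,X_1] = 1 (diagonal).
  r[X_1,X_2] = -3 / (1.4142 · 2.9439) = -3 / 4.1633 = -0.7206
  r[X_2,X_2] = 1 (diagonal).

R is symmetric with unit diagonal. Assembling:

R = [[1, -0.7206],
 [-0.7206, 1]]


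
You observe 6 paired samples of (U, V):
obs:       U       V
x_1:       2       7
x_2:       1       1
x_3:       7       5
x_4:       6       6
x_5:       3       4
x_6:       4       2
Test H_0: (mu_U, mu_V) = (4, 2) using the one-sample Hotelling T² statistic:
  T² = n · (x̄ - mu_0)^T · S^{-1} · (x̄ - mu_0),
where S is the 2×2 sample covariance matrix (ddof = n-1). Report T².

Step 1 — sample mean vector:
  mean(U) = (2 + 1 + 7 + 6 + 3 + 4) / 6 = 23/6 = 3.8333
  mean(V) = (7 + 1 + 5 + 6 + 4 + 2) / 6 = 25/6 = 4.1667
  x̄ = (3.8333, 4.1667),  deviation x̄ - mu_0 = (3.8333, 4.1667) - (4, 2) = (-0.1667, 2.1667).

Step 2 — sample covariance matrix, S[i,j] = (1/(n-1)) · Σ_k (x_{k,i} - mean_i) · (x_{k,j} - mean_j), divisor n-1 = 5:
  S[U,U] = ((-1.8333)·(-1.8333) + (-2.8333)·(-2.8333) + (3.1667)·(3.1667) + (2.1667)·(2.1667) + (-0.8333)·(-0.8333) + (0.1667)·(0.1667)) / 5 = 26.8333/5 = 5.3667
  S[U,V] = ((-1.8333)·(2.8333) + (-2.8333)·(-3.1667) + (3.1667)·(0.8333) + (2.1667)·(1.8333) + (-0.8333)·(-0.1667) + (0.1667)·(-2.1667)) / 5 = 10.1667/5 = 2.0333
  S[V,V] = ((2.8333)·(2.8333) + (-3.1667)·(-3.1667) + (0.8333)·(0.8333) + (1.8333)·(1.8333) + (-0.1667)·(-0.1667) + (-2.1667)·(-2.1667)) / 5 = 26.8333/5 = 5.3667
  S = [[5.3667, 2.0333],
 [2.0333, 5.3667]].

Step 3 — invert S. det(S) = 5.3667·5.3667 - (2.0333)² = 24.6667.
  S^{-1} = (1/det) · [[d, -b], [-b, a]] = [[0.2176, -0.0824],
 [-0.0824, 0.2176]].

Step 4 — quadratic form (x̄ - mu_0)^T · S^{-1} · (x̄ - mu_0):
  S^{-1} · (x̄ - mu_0) = (-0.2149, 0.4851),
  (x̄ - mu_0)^T · [...] = (-0.1667)·(-0.2149) + (2.1667)·(0.4851) = 1.0869.

Step 5 — scale by n: T² = 6 · 1.0869 = 6.5216.

T² ≈ 6.5216


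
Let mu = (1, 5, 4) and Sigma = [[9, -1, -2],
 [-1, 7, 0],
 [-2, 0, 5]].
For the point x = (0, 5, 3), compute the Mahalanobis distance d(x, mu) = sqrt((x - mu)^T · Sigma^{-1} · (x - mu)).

Step 1 — centre the observation: (x - mu) = (-1, 0, -1).

Step 2 — invert Sigma (cofactor / det for 3×3, or solve directly):
  Sigma^{-1} = [[0.1241, 0.0177, 0.0496],
 [0.0177, 0.1454, 0.0071],
 [0.0496, 0.0071, 0.2199]].

Step 3 — form the quadratic (x - mu)^T · Sigma^{-1} · (x - mu):
  Sigma^{-1} · (x - mu) = (-0.1738, -0.0248, -0.2695).
  (x - mu)^T · [Sigma^{-1} · (x - mu)] = (-1)·(-0.1738) + (0)·(-0.0248) + (-1)·(-0.2695) = 0.4433.

Step 4 — take square root: d = √(0.4433) ≈ 0.6658.

d(x, mu) = √(0.4433) ≈ 0.6658


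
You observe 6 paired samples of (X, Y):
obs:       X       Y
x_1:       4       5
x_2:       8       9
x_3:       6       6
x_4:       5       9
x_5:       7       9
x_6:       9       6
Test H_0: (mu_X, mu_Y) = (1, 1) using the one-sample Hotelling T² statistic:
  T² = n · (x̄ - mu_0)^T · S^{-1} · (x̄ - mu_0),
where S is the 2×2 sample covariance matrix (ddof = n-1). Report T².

Step 1 — sample mean vector:
  mean(X) = (4 + 8 + 6 + 5 + 7 + 9) / 6 = 39/6 = 6.5
  mean(Y) = (5 + 9 + 6 + 9 + 9 + 6) / 6 = 44/6 = 7.3333
  x̄ = (6.5, 7.3333),  deviation x̄ - mu_0 = (6.5, 7.3333) - (1, 1) = (5.5, 6.3333).

Step 2 — sample covariance matrix, S[i,j] = (1/(n-1)) · Σ_k (x_{k,i} - mean_i) · (x_{k,j} - mean_j), divisor n-1 = 5:
  S[X,X] = ((-2.5)·(-2.5) + (1.5)·(1.5) + (-0.5)·(-0.5) + (-1.5)·(-1.5) + (0.5)·(0.5) + (2.5)·(2.5)) / 5 = 17.5/5 = 3.5
  S[X,Y] = ((-2.5)·(-2.3333) + (1.5)·(1.6667) + (-0.5)·(-1.3333) + (-1.5)·(1.6667) + (0.5)·(1.6667) + (2.5)·(-1.3333)) / 5 = 4/5 = 0.8
  S[Y,Y] = ((-2.3333)·(-2.3333) + (1.6667)·(1.6667) + (-1.3333)·(-1.3333) + (1.6667)·(1.6667) + (1.6667)·(1.6667) + (-1.3333)·(-1.3333)) / 5 = 17.3333/5 = 3.4667
  S = [[3.5, 0.8],
 [0.8, 3.4667]].

Step 3 — invert S. det(S) = 3.5·3.4667 - (0.8)² = 11.4933.
  S^{-1} = (1/det) · [[d, -b], [-b, a]] = [[0.3016, -0.0696],
 [-0.0696, 0.3045]].

Step 4 — quadratic form (x̄ - mu_0)^T · S^{-1} · (x̄ - mu_0):
  S^{-1} · (x̄ - mu_0) = (1.2181, 1.5458),
  (x̄ - mu_0)^T · [...] = (5.5)·(1.2181) + (6.3333)·(1.5458) = 16.4898.

Step 5 — scale by n: T² = 6 · 16.4898 = 98.9385.

T² ≈ 98.9385


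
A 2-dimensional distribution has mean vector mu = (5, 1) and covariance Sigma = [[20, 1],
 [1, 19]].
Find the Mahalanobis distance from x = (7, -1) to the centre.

Step 1 — centre the observation: (x - mu) = (2, -2).

Step 2 — invert Sigma. det(Sigma) = 20·19 - (1)² = 379.
  Sigma^{-1} = (1/det) · [[d, -b], [-b, a]] = [[0.0501, -0.0026],
 [-0.0026, 0.0528]].

Step 3 — form the quadratic (x - mu)^T · Sigma^{-1} · (x - mu):
  Sigma^{-1} · (x - mu) = (0.1055, -0.1108).
  (x - mu)^T · [Sigma^{-1} · (x - mu)] = (2)·(0.1055) + (-2)·(-0.1108) = 0.4327.

Step 4 — take square root: d = √(0.4327) ≈ 0.6578.

d(x, mu) = √(0.4327) ≈ 0.6578


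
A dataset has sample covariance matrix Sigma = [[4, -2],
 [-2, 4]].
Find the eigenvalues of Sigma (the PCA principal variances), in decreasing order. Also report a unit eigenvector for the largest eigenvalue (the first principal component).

Step 1 — characteristic polynomial of 2×2 Sigma:
  det(Sigma - λI) = λ² - trace · λ + det = 0.
  trace = 4 + 4 = 8, det = 4·4 - (-2)² = 12.
Step 2 — discriminant:
  Δ = trace² - 4·det = 64 - 48 = 16.
Step 3 — eigenvalues:
  λ = (trace ± √Δ)/2 = (8 ± 4)/2,
  λ_1 = 6,  λ_2 = 2.

Step 4 — unit eigenvector for λ_1: solve (Sigma - λ_1 I)v = 0. First row:
  (4 - 6)·v_x + (-2)·v_y = 0, i.e. (-2)·v_x + (-2)·v_y = 0,
  so v ∝ (b, λ_1 - a) = (-2, 2); multiply by -1 so the first entry is positive: u = (2, -2).
  ||u|| = √((2)² + (-2)²) = √(8) ≈ 2.8284,
  v_1 = u/||u|| ≈ (0.7071, -0.7071) (||v_1|| = 1).

λ_1 = 6,  λ_2 = 2;  v_1 ≈ (0.7071, -0.7071)


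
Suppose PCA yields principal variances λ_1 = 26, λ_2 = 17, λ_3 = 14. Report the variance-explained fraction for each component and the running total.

Step 1 — total variance = trace(Sigma) = Σ λ_i = 26 + 17 + 14 = 57.

Step 2 — fraction explained by component i = λ_i / Σ λ:
  PC1: 26/57 = 0.4561
  PC2: 17/57 = 0.2982
  PC3: 14/57 = 0.2456

Step 3 — cumulative fraction after k components = (λ_1 + ... + λ_k) / Σ λ:
  k = 1: 26/57 = 0.4561
  k = 2: (26 + 17)/57 = 43/57 = 0.7544
  k = 3: (26 + 17 + 14)/57 = 57/57 = 1

Summary (fraction, with percent):

explained: PC1 0.4561 (45.61%), PC2 0.2982 (29.82%), PC3 0.2456 (24.56%);  cumulative: 0.4561, 0.7544, 1
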